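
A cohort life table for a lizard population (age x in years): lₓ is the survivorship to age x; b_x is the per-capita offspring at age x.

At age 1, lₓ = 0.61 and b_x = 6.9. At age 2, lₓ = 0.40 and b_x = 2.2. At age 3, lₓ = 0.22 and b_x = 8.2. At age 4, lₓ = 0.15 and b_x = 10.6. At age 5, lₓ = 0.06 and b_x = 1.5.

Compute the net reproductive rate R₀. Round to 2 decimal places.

R₀ = Σ lₓ b_x:
  age 1: 0.61 × 6.9 = 4.2090
  age 2: 0.40 × 2.2 = 0.8800
  age 3: 0.22 × 8.2 = 1.8040
  age 4: 0.15 × 10.6 = 1.5900
  age 5: 0.06 × 1.5 = 0.0900
R₀ = 4.2090 + 0.8800 + 1.8040 + 1.5900 + 0.0900 = 8.5730

8.57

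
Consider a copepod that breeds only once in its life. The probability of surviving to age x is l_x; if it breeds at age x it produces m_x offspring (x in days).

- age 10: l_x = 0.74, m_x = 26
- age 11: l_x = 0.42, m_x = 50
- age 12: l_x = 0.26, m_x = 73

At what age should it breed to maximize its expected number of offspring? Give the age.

11

Expected offspring if breeding at age x = l_x × m_x:
  age 10: 0.74 × 26 = 19.240
  age 11: 0.42 × 50 = 21.000
  age 12: 0.26 × 73 = 18.980
Maximum at age 11 (21.000).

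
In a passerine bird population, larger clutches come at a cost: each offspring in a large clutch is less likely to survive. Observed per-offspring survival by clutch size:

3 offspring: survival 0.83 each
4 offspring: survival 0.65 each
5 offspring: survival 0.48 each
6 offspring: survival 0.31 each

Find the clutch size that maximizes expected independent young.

4

Expected independent young = c × s(c):
  c=3: 3 × 0.83 = 2.490
  c=4: 4 × 0.65 = 2.600
  c=5: 5 × 0.48 = 2.400
  c=6: 6 × 0.31 = 1.860
Maximum at c = 4 (2.600 independent young).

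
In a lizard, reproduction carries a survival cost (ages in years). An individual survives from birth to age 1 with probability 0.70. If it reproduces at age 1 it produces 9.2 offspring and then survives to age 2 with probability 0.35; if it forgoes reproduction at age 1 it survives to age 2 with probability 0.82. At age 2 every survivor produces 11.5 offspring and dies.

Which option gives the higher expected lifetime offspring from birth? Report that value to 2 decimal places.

9.26

breed at age 1: R₀ = 0.70 × (9.2 + 0.35 × 11.5) = 0.70 × 13.2250 = 9.2575
delay to age 2: R₀ = 0.70 × (0.82 × 11.5) = 0.70 × 9.4300 = 6.6010
Higher: breed at age 1 (9.2575).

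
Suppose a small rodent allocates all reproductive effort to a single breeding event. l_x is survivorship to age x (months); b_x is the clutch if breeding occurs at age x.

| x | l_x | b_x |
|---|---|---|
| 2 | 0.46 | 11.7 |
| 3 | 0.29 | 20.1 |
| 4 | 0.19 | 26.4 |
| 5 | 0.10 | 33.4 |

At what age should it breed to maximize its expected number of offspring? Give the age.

Expected offspring if breeding at age x = l_x × b_x:
  age 2: 0.46 × 11.7 = 5.382
  age 3: 0.29 × 20.1 = 5.829
  age 4: 0.19 × 26.4 = 5.016
  age 5: 0.10 × 33.4 = 3.340
Maximum at age 3 (5.829).

3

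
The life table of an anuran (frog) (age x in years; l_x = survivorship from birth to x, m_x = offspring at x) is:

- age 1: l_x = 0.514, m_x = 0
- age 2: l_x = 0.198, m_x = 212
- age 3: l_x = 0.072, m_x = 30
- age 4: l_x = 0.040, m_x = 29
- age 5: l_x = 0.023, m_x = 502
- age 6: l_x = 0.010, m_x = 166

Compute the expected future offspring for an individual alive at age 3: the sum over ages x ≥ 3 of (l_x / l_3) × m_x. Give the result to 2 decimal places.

229.53

l_3 = 0.072. Conditional survival from age 3 to x is l_x / l_3.
  x=3: (0.072/0.072) × 30 = 30.0000
  x=4: (0.040/0.072) × 29 = 16.1111
  x=5: (0.023/0.072) × 502 = 160.3611
  x=6: (0.010/0.072) × 166 = 23.0556
Sum = 30.0000 + 16.1111 + 160.3611 + 23.0556 = 229.5278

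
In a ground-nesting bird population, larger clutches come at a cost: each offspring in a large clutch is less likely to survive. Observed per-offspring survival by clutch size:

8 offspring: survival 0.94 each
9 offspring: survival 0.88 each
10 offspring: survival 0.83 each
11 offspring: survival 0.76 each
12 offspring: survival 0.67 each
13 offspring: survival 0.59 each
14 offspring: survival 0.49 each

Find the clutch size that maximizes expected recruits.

11

Expected recruits = c × s(c):
  c=8: 8 × 0.94 = 7.520
  c=9: 9 × 0.88 = 7.920
  c=10: 10 × 0.83 = 8.300
  c=11: 11 × 0.76 = 8.360
  c=12: 12 × 0.67 = 8.040
  c=13: 13 × 0.59 = 7.670
  c=14: 14 × 0.49 = 6.860
Maximum at c = 11 (8.360 recruits).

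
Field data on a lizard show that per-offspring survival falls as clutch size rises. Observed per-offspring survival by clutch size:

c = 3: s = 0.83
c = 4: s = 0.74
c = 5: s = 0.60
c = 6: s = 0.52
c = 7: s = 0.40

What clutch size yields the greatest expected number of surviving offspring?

Expected surviving offspring = c × s(c):
  c=3: 3 × 0.83 = 2.490
  c=4: 4 × 0.74 = 2.960
  c=5: 5 × 0.60 = 3.000
  c=6: 6 × 0.52 = 3.120
  c=7: 7 × 0.40 = 2.800
Maximum at c = 6 (3.120 surviving offspring).

6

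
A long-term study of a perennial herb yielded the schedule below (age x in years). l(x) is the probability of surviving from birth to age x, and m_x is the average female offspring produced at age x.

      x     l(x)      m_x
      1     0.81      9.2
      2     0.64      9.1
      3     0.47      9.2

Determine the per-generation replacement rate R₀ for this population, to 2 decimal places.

R₀ = Σ l(x) m_x:
  age 1: 0.81 × 9.2 = 7.4520
  age 2: 0.64 × 9.1 = 5.8240
  age 3: 0.47 × 9.2 = 4.3240
R₀ = 7.4520 + 5.8240 + 4.3240 = 17.6000

17.60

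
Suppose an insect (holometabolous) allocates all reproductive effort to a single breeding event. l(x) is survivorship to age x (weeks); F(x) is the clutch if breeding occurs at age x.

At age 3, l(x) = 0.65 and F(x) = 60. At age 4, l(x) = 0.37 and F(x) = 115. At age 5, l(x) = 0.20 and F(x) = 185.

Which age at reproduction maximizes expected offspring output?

4

Expected offspring if breeding at age x = l(x) × F(x):
  age 3: 0.65 × 60 = 39.000
  age 4: 0.37 × 115 = 42.550
  age 5: 0.20 × 185 = 37.000
Maximum at age 4 (42.550).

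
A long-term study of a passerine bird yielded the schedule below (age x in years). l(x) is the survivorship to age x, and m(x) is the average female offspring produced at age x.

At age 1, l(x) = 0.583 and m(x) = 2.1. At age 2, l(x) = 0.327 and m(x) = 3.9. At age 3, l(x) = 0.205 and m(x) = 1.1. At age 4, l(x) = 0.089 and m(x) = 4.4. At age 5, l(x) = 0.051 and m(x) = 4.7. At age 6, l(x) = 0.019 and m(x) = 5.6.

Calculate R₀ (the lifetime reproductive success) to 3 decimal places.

R₀ = Σ l(x) m(x):
  age 1: 0.583 × 2.1 = 1.2243
  age 2: 0.327 × 3.9 = 1.2753
  age 3: 0.205 × 1.1 = 0.2255
  age 4: 0.089 × 4.4 = 0.3916
  age 5: 0.051 × 4.7 = 0.2397
  age 6: 0.019 × 5.6 = 0.1064
R₀ = 1.2243 + 1.2753 + 0.2255 + 0.3916 + 0.2397 + 0.1064 = 3.4628

3.463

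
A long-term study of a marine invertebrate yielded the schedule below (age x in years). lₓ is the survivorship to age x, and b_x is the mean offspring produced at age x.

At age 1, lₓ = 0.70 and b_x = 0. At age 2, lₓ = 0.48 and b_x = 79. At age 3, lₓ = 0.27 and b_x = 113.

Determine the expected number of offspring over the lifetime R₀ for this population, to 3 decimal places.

R₀ = Σ lₓ b_x:
  age 1: 0.70 × 0 = 0.0000
  age 2: 0.48 × 79 = 37.9200
  age 3: 0.27 × 113 = 30.5100
R₀ = 0.0000 + 37.9200 + 30.5100 = 68.4300

68.430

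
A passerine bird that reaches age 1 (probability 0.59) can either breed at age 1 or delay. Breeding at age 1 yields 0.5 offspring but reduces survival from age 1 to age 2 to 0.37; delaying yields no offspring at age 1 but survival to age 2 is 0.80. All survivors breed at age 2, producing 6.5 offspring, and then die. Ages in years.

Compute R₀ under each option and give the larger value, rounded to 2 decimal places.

3.07

breed at age 1: R₀ = 0.59 × (0.5 + 0.37 × 6.5) = 0.59 × 2.9050 = 1.7139
delay to age 2: R₀ = 0.59 × (0.80 × 6.5) = 0.59 × 5.2000 = 3.0680
Higher: delay to age 2 (3.0680).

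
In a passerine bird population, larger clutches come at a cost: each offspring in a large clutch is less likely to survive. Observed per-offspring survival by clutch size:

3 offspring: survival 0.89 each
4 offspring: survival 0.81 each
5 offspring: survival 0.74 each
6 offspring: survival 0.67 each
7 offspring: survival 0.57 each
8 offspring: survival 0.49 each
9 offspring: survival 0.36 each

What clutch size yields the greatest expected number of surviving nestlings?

Expected surviving nestlings = c × s(c):
  c=3: 3 × 0.89 = 2.670
  c=4: 4 × 0.81 = 3.240
  c=5: 5 × 0.74 = 3.700
  c=6: 6 × 0.67 = 4.020
  c=7: 7 × 0.57 = 3.990
  c=8: 8 × 0.49 = 3.920
  c=9: 9 × 0.36 = 3.240
Maximum at c = 6 (4.020 surviving nestlings).

6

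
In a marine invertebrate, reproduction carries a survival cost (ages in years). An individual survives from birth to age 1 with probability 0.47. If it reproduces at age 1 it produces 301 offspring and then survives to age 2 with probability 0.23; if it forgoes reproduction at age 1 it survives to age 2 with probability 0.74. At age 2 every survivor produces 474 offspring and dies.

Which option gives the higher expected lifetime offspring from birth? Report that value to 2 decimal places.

192.71

breed at age 1: R₀ = 0.47 × (301 + 0.23 × 474) = 0.47 × 410.0200 = 192.7094
delay to age 2: R₀ = 0.47 × (0.74 × 474) = 0.47 × 350.7600 = 164.8572
Higher: breed at age 1 (192.7094).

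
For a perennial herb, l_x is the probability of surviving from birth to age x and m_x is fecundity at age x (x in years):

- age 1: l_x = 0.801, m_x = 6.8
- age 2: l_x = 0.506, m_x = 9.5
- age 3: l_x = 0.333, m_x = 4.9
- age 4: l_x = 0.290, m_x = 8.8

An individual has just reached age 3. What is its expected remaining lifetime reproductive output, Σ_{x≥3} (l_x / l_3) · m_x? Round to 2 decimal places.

12.56

l_3 = 0.333. Conditional survival from age 3 to x is l_x / l_3.
  x=3: (0.333/0.333) × 4.9 = 4.9000
  x=4: (0.290/0.333) × 8.8 = 7.6637
Sum = 4.9000 + 7.6637 = 12.5637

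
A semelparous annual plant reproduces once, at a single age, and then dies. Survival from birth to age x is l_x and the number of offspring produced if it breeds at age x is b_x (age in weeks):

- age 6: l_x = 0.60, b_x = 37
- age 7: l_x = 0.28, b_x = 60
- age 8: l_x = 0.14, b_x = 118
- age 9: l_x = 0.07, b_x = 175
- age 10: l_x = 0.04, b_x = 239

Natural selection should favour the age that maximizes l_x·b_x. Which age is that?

Expected offspring if breeding at age x = l_x × b_x:
  age 6: 0.60 × 37 = 22.200
  age 7: 0.28 × 60 = 16.800
  age 8: 0.14 × 118 = 16.520
  age 9: 0.07 × 175 = 12.250
  age 10: 0.04 × 239 = 9.560
Maximum at age 6 (22.200).

6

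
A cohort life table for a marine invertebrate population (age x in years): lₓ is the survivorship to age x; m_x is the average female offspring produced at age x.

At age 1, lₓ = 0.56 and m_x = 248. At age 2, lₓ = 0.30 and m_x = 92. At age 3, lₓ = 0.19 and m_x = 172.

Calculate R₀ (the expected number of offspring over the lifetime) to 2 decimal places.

199.16

R₀ = Σ lₓ m_x:
  age 1: 0.56 × 248 = 138.8800
  age 2: 0.30 × 92 = 27.6000
  age 3: 0.19 × 172 = 32.6800
R₀ = 138.8800 + 27.6000 + 32.6800 = 199.1600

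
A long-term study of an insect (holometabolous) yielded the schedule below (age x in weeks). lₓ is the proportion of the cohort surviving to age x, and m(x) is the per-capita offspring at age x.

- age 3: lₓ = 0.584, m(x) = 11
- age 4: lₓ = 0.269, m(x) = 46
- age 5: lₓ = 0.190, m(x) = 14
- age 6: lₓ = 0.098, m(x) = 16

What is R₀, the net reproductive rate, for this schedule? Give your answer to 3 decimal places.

23.026

R₀ = Σ lₓ m(x):
  age 3: 0.584 × 11 = 6.4240
  age 4: 0.269 × 46 = 12.3740
  age 5: 0.190 × 14 = 2.6600
  age 6: 0.098 × 16 = 1.5680
R₀ = 6.4240 + 12.3740 + 2.6600 + 1.5680 = 23.0260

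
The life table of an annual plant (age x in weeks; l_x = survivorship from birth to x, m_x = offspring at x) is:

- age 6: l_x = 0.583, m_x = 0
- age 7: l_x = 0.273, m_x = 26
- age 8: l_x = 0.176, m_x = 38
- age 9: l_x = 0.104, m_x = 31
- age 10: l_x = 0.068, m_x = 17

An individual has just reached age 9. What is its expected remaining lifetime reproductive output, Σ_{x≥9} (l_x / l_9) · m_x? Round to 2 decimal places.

l_9 = 0.104. Conditional survival from age 9 to x is l_x / l_9.
  x=9: (0.104/0.104) × 31 = 31.0000
  x=10: (0.068/0.104) × 17 = 11.1154
Sum = 31.0000 + 11.1154 = 42.1154

42.12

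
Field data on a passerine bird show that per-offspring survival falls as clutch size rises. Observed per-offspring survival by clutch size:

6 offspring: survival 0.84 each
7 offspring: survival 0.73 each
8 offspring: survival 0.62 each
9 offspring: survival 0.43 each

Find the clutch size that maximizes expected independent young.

7

Expected independent young = c × s(c):
  c=6: 6 × 0.84 = 5.040
  c=7: 7 × 0.73 = 5.110
  c=8: 8 × 0.62 = 4.960
  c=9: 9 × 0.43 = 3.870
Maximum at c = 7 (5.110 independent young).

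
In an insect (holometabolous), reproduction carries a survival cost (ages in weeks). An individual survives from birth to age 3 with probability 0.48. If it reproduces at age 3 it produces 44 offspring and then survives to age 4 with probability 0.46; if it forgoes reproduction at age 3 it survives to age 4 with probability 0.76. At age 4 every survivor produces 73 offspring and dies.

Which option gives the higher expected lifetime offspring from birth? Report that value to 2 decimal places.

37.24

breed at age 3: R₀ = 0.48 × (44 + 0.46 × 73) = 0.48 × 77.5800 = 37.2384
delay to age 4: R₀ = 0.48 × (0.76 × 73) = 0.48 × 55.4800 = 26.6304
Higher: breed at age 3 (37.2384).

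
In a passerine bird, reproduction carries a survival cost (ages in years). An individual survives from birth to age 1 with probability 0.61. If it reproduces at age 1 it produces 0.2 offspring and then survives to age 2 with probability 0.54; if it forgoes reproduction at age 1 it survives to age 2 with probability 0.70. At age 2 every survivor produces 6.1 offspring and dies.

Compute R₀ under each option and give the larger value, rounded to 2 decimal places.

2.60

breed at age 1: R₀ = 0.61 × (0.2 + 0.54 × 6.1) = 0.61 × 3.4940 = 2.1313
delay to age 2: R₀ = 0.61 × (0.70 × 6.1) = 0.61 × 4.2700 = 2.6047
Higher: delay to age 2 (2.6047).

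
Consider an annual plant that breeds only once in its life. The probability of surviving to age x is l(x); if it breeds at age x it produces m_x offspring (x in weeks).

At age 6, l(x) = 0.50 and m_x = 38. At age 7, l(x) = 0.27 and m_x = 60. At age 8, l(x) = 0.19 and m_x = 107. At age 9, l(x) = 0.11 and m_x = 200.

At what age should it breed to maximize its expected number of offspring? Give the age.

Expected offspring if breeding at age x = l(x) × m_x:
  age 6: 0.50 × 38 = 19.000
  age 7: 0.27 × 60 = 16.200
  age 8: 0.19 × 107 = 20.330
  age 9: 0.11 × 200 = 22.000
Maximum at age 9 (22.000).

9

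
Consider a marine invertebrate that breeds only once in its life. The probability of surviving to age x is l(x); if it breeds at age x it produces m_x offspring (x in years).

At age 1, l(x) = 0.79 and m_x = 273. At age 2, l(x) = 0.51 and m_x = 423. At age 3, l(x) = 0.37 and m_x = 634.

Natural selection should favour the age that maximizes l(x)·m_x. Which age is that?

3

Expected offspring if breeding at age x = l(x) × m_x:
  age 1: 0.79 × 273 = 215.670
  age 2: 0.51 × 423 = 215.730
  age 3: 0.37 × 634 = 234.580
Maximum at age 3 (234.580).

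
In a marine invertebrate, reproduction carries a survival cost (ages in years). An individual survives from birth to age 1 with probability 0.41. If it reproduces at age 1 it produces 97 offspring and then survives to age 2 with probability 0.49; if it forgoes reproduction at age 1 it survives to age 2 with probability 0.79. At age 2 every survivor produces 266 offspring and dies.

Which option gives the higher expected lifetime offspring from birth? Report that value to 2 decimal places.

93.21

breed at age 1: R₀ = 0.41 × (97 + 0.49 × 266) = 0.41 × 227.3400 = 93.2094
delay to age 2: R₀ = 0.41 × (0.79 × 266) = 0.41 × 210.1400 = 86.1574
Higher: breed at age 1 (93.2094).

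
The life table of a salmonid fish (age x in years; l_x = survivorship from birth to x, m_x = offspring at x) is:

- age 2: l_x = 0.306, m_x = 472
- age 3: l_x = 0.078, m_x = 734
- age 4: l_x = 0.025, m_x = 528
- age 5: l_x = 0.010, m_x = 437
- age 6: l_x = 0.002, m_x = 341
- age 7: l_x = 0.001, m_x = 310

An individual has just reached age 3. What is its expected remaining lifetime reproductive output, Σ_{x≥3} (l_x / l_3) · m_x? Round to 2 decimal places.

971.97

l_3 = 0.078. Conditional survival from age 3 to x is l_x / l_3.
  x=3: (0.078/0.078) × 734 = 734.0000
  x=4: (0.025/0.078) × 528 = 169.2308
  x=5: (0.010/0.078) × 437 = 56.0256
  x=6: (0.002/0.078) × 341 = 8.7436
  x=7: (0.001/0.078) × 310 = 3.9744
Sum = 734.0000 + 169.2308 + 56.0256 + 8.7436 + 3.9744 = 971.9744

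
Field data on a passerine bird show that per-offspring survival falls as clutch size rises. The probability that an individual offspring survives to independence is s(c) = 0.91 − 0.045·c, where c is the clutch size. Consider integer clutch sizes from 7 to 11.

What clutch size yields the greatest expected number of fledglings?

Expected fledglings = c × s(c):
  c=7: 7 × 0.595 = 4.165
  c=8: 8 × 0.550 = 4.400
  c=9: 9 × 0.505 = 4.545
  c=10: 10 × 0.460 = 4.600
  c=11: 11 × 0.415 = 4.565
Maximum at c = 10 (4.600 fledglings).

10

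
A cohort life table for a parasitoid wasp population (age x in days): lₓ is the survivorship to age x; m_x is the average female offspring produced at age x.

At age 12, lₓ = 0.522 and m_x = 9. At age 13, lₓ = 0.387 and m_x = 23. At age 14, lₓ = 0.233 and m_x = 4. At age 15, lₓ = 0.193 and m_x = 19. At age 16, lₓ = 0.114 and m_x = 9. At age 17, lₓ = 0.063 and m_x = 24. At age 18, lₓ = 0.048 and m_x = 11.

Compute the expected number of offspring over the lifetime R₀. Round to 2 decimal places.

21.26

R₀ = Σ lₓ m_x:
  age 12: 0.522 × 9 = 4.6980
  age 13: 0.387 × 23 = 8.9010
  age 14: 0.233 × 4 = 0.9320
  age 15: 0.193 × 19 = 3.6670
  age 16: 0.114 × 9 = 1.0260
  age 17: 0.063 × 24 = 1.5120
  age 18: 0.048 × 11 = 0.5280
R₀ = 4.6980 + 8.9010 + 0.9320 + 3.6670 + 1.0260 + 1.5120 + 0.5280 = 21.2640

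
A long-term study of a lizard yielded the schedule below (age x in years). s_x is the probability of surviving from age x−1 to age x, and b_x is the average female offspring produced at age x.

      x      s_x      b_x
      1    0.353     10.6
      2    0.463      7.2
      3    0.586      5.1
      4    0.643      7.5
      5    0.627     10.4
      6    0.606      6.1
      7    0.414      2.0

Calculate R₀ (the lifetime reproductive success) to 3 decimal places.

Survivorship from birth: l_x = s_1·s_2·…·s_x.
  l_1 = 0.35300
  l_2 = 0.16344
  l_3 = 0.09578
  l_4 = 0.06158
  l_5 = 0.03861
  l_6 = 0.02340
  l_7 = 0.00969
R₀ = Σ l_x b_x:
  age 1: 0.35300 × 10.6 = 3.7418
  age 2: 0.16344 × 7.2 = 1.1768
  age 3: 0.09578 × 5.1 = 0.4885
  age 4: 0.06158 × 7.5 = 0.4619
  age 5: 0.03861 × 10.4 = 0.4015
  age 6: 0.02340 × 6.1 = 0.1427
  age 7: 0.00969 × 2.0 = 0.0194
R₀ = 3.7418 + 1.1768 + 0.4885 + 0.4619 + 0.4015 + 0.1427 + 0.0194 = 6.4326

6.433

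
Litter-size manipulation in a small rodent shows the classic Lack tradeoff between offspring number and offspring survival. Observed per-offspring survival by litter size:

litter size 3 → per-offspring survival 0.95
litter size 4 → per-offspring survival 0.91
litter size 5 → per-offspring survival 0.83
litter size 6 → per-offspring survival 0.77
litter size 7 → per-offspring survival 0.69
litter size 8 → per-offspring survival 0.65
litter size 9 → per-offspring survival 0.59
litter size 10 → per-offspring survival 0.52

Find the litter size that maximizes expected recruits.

9

Expected recruits = c × s(c):
  c=3: 3 × 0.95 = 2.850
  c=4: 4 × 0.91 = 3.640
  c=5: 5 × 0.83 = 4.150
  c=6: 6 × 0.77 = 4.620
  c=7: 7 × 0.69 = 4.830
  c=8: 8 × 0.65 = 5.200
  c=9: 9 × 0.59 = 5.310
  c=10: 10 × 0.52 = 5.200
Maximum at c = 9 (5.310 recruits).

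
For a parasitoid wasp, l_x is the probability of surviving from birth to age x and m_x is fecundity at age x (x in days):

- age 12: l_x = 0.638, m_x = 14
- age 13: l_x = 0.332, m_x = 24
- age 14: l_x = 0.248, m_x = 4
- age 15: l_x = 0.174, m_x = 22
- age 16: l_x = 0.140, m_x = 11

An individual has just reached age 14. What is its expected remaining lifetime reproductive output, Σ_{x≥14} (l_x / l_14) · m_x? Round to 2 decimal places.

l_14 = 0.248. Conditional survival from age 14 to x is l_x / l_14.
  x=14: (0.248/0.248) × 4 = 4.0000
  x=15: (0.174/0.248) × 22 = 15.4355
  x=16: (0.140/0.248) × 11 = 6.2097
Sum = 4.0000 + 15.4355 + 6.2097 = 25.6452

25.65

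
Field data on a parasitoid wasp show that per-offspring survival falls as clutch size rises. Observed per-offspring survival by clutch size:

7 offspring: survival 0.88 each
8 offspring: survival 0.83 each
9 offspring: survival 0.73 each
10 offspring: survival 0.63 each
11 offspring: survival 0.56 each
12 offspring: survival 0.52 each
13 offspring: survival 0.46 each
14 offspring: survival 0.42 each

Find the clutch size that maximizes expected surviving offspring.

8

Expected surviving offspring = c × s(c):
  c=7: 7 × 0.88 = 6.160
  c=8: 8 × 0.83 = 6.640
  c=9: 9 × 0.73 = 6.570
  c=10: 10 × 0.63 = 6.300
  c=11: 11 × 0.56 = 6.160
  c=12: 12 × 0.52 = 6.240
  c=13: 13 × 0.46 = 5.980
  c=14: 14 × 0.42 = 5.880
Maximum at c = 8 (6.640 surviving offspring).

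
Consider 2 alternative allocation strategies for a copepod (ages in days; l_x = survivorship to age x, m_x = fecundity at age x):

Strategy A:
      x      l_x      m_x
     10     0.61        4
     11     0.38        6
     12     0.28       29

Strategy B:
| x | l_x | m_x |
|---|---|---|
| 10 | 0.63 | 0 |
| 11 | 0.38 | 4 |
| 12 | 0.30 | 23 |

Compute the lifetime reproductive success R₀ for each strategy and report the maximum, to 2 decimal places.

12.84

Strategy A: R₀ = 0.61×4 + 0.38×6 + 0.28×29 = 12.8400
Strategy B: R₀ = 0.63×0 + 0.38×4 + 0.30×23 = 8.4200
Highest R₀: strategy A with 12.8400.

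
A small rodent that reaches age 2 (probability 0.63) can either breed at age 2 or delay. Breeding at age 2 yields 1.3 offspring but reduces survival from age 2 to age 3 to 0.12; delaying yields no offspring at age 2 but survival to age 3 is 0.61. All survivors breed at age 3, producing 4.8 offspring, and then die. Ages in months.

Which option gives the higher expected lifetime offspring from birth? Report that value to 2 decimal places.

breed at age 2: R₀ = 0.63 × (1.3 + 0.12 × 4.8) = 0.63 × 1.8760 = 1.1819
delay to age 3: R₀ = 0.63 × (0.61 × 4.8) = 0.63 × 2.9280 = 1.8446
Higher: delay to age 3 (1.8446).

1.84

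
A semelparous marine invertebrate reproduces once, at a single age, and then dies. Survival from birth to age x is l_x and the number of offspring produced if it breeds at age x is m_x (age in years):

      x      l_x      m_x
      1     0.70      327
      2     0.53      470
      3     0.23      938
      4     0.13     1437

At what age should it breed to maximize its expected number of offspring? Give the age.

2

Expected offspring if breeding at age x = l_x × m_x:
  age 1: 0.70 × 327 = 228.900
  age 2: 0.53 × 470 = 249.100
  age 3: 0.23 × 938 = 215.740
  age 4: 0.13 × 1437 = 186.810
Maximum at age 2 (249.100).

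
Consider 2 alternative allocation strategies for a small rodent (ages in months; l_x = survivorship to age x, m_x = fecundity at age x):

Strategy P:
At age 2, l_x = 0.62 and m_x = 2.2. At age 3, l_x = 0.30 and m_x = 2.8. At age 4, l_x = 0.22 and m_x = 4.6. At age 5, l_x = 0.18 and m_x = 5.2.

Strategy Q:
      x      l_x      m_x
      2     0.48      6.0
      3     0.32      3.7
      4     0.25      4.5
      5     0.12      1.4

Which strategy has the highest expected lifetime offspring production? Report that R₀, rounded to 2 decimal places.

5.36

Strategy P: R₀ = 0.62×2.2 + 0.30×2.8 + 0.22×4.6 + 0.18×5.2 = 4.1520
Strategy Q: R₀ = 0.48×6.0 + 0.32×3.7 + 0.25×4.5 + 0.12×1.4 = 5.3570
Highest R₀: strategy Q with 5.3570.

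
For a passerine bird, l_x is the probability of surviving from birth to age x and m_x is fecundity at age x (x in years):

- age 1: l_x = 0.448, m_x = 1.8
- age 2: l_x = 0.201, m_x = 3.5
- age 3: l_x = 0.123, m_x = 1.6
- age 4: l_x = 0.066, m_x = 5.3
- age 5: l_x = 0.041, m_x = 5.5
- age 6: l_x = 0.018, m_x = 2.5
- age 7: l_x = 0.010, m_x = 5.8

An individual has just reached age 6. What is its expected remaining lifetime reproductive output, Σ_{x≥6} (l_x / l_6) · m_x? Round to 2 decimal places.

l_6 = 0.018. Conditional survival from age 6 to x is l_x / l_6.
  x=6: (0.018/0.018) × 2.5 = 2.5000
  x=7: (0.010/0.018) × 5.8 = 3.2222
Sum = 2.5000 + 3.2222 = 5.7222

5.72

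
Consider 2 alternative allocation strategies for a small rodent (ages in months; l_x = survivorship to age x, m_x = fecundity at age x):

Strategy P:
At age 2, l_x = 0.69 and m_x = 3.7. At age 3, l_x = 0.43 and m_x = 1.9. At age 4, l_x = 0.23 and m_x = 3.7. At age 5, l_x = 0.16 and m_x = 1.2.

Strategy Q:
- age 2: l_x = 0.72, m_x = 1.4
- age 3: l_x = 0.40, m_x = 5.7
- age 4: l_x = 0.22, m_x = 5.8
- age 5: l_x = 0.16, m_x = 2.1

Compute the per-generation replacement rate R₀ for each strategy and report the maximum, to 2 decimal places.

4.90

Strategy P: R₀ = 0.69×3.7 + 0.43×1.9 + 0.23×3.7 + 0.16×1.2 = 4.4130
Strategy Q: R₀ = 0.72×1.4 + 0.40×5.7 + 0.22×5.8 + 0.16×2.1 = 4.9000
Highest R₀: strategy Q with 4.9000.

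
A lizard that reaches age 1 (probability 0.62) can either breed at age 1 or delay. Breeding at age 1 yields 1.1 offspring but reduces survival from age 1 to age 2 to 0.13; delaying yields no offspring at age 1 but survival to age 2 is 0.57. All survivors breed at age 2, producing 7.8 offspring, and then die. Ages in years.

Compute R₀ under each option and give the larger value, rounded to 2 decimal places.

breed at age 1: R₀ = 0.62 × (1.1 + 0.13 × 7.8) = 0.62 × 2.1140 = 1.3107
delay to age 2: R₀ = 0.62 × (0.57 × 7.8) = 0.62 × 4.4460 = 2.7565
Higher: delay to age 2 (2.7565).

2.76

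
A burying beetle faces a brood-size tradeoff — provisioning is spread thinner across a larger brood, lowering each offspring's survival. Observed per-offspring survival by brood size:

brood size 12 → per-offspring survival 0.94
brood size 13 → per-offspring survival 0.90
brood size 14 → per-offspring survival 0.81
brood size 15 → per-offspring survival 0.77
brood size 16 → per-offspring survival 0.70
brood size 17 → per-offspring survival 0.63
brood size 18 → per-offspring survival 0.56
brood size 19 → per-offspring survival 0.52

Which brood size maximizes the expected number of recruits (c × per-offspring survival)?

13

Expected recruits = c × s(c):
  c=12: 12 × 0.94 = 11.280
  c=13: 13 × 0.90 = 11.700
  c=14: 14 × 0.81 = 11.340
  c=15: 15 × 0.77 = 11.550
  c=16: 16 × 0.70 = 11.200
  c=17: 17 × 0.63 = 10.710
  c=18: 18 × 0.56 = 10.080
  c=19: 19 × 0.52 = 9.880
Maximum at c = 13 (11.700 recruits).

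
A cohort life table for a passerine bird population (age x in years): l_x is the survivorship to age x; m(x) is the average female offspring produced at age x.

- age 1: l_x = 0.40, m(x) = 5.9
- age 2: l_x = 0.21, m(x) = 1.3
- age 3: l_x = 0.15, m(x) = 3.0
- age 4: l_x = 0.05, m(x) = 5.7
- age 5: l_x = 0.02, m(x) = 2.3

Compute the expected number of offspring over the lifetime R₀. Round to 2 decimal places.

R₀ = Σ l_x m(x):
  age 1: 0.40 × 5.9 = 2.3600
  age 2: 0.21 × 1.3 = 0.2730
  age 3: 0.15 × 3.0 = 0.4500
  age 4: 0.05 × 5.7 = 0.2850
  age 5: 0.02 × 2.3 = 0.0460
R₀ = 2.3600 + 0.2730 + 0.4500 + 0.2850 + 0.0460 = 3.4140

3.41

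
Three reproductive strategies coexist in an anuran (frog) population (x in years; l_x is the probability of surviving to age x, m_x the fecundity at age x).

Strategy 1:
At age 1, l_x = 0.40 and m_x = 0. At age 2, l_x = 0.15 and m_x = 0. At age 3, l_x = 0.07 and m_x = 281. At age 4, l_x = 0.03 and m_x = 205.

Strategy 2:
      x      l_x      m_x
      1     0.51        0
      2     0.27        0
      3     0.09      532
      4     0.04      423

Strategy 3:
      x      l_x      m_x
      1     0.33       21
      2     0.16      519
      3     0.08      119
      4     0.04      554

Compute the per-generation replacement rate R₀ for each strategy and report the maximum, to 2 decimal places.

Strategy 1: R₀ = 0.40×0 + 0.15×0 + 0.07×281 + 0.03×205 = 25.8200
Strategy 2: R₀ = 0.51×0 + 0.27×0 + 0.09×532 + 0.04×423 = 64.8000
Strategy 3: R₀ = 0.33×21 + 0.16×519 + 0.08×119 + 0.04×554 = 121.6500
Highest R₀: strategy 3 with 121.6500.

121.65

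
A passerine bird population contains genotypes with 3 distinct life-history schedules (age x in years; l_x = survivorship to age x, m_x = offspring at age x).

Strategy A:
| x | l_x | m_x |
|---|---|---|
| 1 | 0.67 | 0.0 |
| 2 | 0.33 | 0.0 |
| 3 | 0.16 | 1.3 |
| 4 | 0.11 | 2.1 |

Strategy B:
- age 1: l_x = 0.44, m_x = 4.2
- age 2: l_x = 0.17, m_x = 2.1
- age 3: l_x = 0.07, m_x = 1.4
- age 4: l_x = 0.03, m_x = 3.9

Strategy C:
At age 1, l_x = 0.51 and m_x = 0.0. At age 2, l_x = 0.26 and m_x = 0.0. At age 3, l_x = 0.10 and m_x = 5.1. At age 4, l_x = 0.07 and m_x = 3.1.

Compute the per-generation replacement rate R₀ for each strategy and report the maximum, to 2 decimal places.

2.42

Strategy A: R₀ = 0.67×0.0 + 0.33×0.0 + 0.16×1.3 + 0.11×2.1 = 0.4390
Strategy B: R₀ = 0.44×4.2 + 0.17×2.1 + 0.07×1.4 + 0.03×3.9 = 2.4200
Strategy C: R₀ = 0.51×0.0 + 0.26×0.0 + 0.10×5.1 + 0.07×3.1 = 0.7270
Highest R₀: strategy B with 2.4200.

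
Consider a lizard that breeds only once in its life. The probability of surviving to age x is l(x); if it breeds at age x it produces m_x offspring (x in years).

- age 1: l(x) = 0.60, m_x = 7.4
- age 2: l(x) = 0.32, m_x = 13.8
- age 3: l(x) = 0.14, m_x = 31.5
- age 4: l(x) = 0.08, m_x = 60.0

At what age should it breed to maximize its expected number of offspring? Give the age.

4

Expected offspring if breeding at age x = l(x) × m_x:
  age 1: 0.60 × 7.4 = 4.440
  age 2: 0.32 × 13.8 = 4.416
  age 3: 0.14 × 31.5 = 4.410
  age 4: 0.08 × 60.0 = 4.800
Maximum at age 4 (4.800).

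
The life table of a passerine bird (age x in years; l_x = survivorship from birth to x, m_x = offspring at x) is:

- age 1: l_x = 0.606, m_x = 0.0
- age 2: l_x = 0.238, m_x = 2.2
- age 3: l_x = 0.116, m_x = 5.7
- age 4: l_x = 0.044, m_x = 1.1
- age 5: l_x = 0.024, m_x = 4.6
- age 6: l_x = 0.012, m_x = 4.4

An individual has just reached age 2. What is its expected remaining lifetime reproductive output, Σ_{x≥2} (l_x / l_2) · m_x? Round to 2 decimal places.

5.87

l_2 = 0.238. Conditional survival from age 2 to x is l_x / l_2.
  x=2: (0.238/0.238) × 2.2 = 2.2000
  x=3: (0.116/0.238) × 5.7 = 2.7782
  x=4: (0.044/0.238) × 1.1 = 0.2034
  x=5: (0.024/0.238) × 4.6 = 0.4639
  x=6: (0.012/0.238) × 4.4 = 0.2218
Sum = 2.2000 + 2.7782 + 0.2034 + 0.4639 + 0.2218 = 5.8672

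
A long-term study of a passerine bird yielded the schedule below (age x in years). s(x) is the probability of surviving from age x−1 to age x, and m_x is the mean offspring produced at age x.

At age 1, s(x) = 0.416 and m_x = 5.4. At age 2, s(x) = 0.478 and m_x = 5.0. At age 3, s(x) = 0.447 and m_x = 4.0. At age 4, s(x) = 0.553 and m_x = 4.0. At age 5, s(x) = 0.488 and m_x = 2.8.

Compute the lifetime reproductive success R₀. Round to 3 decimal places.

3.860

Survivorship from birth: l_x = s_1·s_2·…·s_x.
  l_1 = 0.41600
  l_2 = 0.19885
  l_3 = 0.08889
  l_4 = 0.04915
  l_5 = 0.02399
R₀ = Σ l_x m_x:
  age 1: 0.41600 × 5.4 = 2.2464
  age 2: 0.19885 × 5.0 = 0.9942
  age 3: 0.08889 × 4.0 = 0.3556
  age 4: 0.04915 × 4.0 = 0.1966
  age 5: 0.02399 × 2.8 = 0.0672
R₀ = 2.2464 + 0.9942 + 0.3556 + 0.1966 + 0.0672 = 3.8600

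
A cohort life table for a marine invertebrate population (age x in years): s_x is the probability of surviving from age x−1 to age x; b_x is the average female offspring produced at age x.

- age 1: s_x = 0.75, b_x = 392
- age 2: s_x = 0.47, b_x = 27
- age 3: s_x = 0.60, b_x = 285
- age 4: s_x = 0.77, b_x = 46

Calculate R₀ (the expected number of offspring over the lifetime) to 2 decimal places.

371.29

Survivorship from birth: l_x = s_1·s_2·…·s_x.
  l_1 = 0.75000
  l_2 = 0.35250
  l_3 = 0.21150
  l_4 = 0.16285
R₀ = Σ l_x b_x:
  age 1: 0.75000 × 392 = 294.0000
  age 2: 0.35250 × 27 = 9.5175
  age 3: 0.21150 × 285 = 60.2775
  age 4: 0.16285 × 46 = 7.4911
R₀ = 294.0000 + 9.5175 + 60.2775 + 7.4911 = 371.2861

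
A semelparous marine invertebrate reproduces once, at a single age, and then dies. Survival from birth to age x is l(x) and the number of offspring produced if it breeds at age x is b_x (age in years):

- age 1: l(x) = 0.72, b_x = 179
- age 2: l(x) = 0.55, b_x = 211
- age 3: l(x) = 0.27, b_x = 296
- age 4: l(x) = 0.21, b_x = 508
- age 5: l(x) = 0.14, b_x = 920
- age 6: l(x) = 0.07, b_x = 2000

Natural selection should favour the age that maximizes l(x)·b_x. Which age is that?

Expected offspring if breeding at age x = l(x) × b_x:
  age 1: 0.72 × 179 = 128.880
  age 2: 0.55 × 211 = 116.050
  age 3: 0.27 × 296 = 79.920
  age 4: 0.21 × 508 = 106.680
  age 5: 0.14 × 920 = 128.800
  age 6: 0.07 × 2000 = 140.000
Maximum at age 6 (140.000).

6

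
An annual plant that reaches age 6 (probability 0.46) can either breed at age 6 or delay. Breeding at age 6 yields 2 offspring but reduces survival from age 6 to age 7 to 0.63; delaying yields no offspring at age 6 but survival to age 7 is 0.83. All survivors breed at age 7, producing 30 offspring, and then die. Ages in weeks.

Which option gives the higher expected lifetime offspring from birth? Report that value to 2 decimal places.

breed at age 6: R₀ = 0.46 × (2 + 0.63 × 30) = 0.46 × 20.9000 = 9.6140
delay to age 7: R₀ = 0.46 × (0.83 × 30) = 0.46 × 24.9000 = 11.4540
Higher: delay to age 7 (11.4540).

11.45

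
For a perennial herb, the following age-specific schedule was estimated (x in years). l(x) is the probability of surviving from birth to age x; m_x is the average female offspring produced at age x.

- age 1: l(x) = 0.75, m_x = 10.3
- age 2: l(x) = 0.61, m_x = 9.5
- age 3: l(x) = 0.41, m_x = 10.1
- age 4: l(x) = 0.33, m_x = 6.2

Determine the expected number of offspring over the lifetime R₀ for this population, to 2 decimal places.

19.71

R₀ = Σ l(x) m_x:
  age 1: 0.75 × 10.3 = 7.7250
  age 2: 0.61 × 9.5 = 5.7950
  age 3: 0.41 × 10.1 = 4.1410
  age 4: 0.33 × 6.2 = 2.0460
R₀ = 7.7250 + 5.7950 + 4.1410 + 2.0460 = 19.7070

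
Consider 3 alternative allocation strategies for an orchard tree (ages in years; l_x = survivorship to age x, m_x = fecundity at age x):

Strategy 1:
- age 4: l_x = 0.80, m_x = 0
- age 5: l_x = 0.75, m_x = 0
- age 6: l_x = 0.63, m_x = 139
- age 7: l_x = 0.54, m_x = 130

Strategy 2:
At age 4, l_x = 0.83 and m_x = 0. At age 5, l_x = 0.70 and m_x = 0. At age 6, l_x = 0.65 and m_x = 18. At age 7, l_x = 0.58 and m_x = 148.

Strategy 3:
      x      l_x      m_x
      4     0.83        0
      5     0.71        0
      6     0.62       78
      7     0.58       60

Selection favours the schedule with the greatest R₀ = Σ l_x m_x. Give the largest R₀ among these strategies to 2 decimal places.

Strategy 1: R₀ = 0.80×0 + 0.75×0 + 0.63×139 + 0.54×130 = 157.7700
Strategy 2: R₀ = 0.83×0 + 0.70×0 + 0.65×18 + 0.58×148 = 97.5400
Strategy 3: R₀ = 0.83×0 + 0.71×0 + 0.62×78 + 0.58×60 = 83.1600
Highest R₀: strategy 1 with 157.7700.

157.77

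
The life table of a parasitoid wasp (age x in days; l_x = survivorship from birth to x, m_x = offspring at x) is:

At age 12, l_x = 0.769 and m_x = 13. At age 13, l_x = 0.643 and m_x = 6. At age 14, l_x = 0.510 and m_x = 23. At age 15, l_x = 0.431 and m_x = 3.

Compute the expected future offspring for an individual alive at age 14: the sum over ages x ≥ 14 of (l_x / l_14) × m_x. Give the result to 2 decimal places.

l_14 = 0.510. Conditional survival from age 14 to x is l_x / l_14.
  x=14: (0.510/0.510) × 23 = 23.0000
  x=15: (0.431/0.510) × 3 = 2.5353
Sum = 23.0000 + 2.5353 = 25.5353

25.54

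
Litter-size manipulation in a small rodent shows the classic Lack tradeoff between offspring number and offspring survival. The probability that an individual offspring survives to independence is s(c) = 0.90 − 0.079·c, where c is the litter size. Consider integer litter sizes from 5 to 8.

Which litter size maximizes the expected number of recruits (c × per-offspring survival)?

6

Expected recruits = c × s(c):
  c=5: 5 × 0.505 = 2.525
  c=6: 6 × 0.426 = 2.556
  c=7: 7 × 0.347 = 2.429
  c=8: 8 × 0.268 = 2.144
Maximum at c = 6 (2.556 recruits).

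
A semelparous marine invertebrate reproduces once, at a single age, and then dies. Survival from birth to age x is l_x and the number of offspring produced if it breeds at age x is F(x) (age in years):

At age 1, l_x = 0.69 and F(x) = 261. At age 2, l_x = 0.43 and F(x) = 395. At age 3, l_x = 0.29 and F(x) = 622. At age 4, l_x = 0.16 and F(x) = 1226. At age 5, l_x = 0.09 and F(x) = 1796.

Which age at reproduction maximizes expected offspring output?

4

Expected offspring if breeding at age x = l_x × F(x):
  age 1: 0.69 × 261 = 180.090
  age 2: 0.43 × 395 = 169.850
  age 3: 0.29 × 622 = 180.380
  age 4: 0.16 × 1226 = 196.160
  age 5: 0.09 × 1796 = 161.640
Maximum at age 4 (196.160).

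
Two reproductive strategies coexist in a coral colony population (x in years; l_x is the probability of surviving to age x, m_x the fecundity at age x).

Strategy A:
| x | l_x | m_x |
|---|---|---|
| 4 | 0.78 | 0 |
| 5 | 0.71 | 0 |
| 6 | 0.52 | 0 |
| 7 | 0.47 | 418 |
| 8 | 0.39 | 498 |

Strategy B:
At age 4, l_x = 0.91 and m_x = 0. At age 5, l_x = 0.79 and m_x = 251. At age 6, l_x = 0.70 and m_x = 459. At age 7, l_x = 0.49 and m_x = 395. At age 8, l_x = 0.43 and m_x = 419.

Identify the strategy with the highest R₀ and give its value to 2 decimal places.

893.31

Strategy A: R₀ = 0.78×0 + 0.71×0 + 0.52×0 + 0.47×418 + 0.39×498 = 390.6800
Strategy B: R₀ = 0.91×0 + 0.79×251 + 0.70×459 + 0.49×395 + 0.43×419 = 893.3100
Highest R₀: strategy B with 893.3100.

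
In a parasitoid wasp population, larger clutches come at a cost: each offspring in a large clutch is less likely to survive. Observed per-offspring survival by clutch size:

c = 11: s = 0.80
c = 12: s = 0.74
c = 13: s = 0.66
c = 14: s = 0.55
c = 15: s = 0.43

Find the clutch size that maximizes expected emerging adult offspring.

Expected emerging adult offspring = c × s(c):
  c=11: 11 × 0.80 = 8.800
  c=12: 12 × 0.74 = 8.880
  c=13: 13 × 0.66 = 8.580
  c=14: 14 × 0.55 = 7.700
  c=15: 15 × 0.43 = 6.450
Maximum at c = 12 (8.880 emerging adult offspring).

12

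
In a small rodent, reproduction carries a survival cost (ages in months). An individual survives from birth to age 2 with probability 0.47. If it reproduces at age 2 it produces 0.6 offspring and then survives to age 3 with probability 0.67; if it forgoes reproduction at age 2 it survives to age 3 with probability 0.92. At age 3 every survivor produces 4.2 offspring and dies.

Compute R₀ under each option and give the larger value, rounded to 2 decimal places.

breed at age 2: R₀ = 0.47 × (0.6 + 0.67 × 4.2) = 0.47 × 3.4140 = 1.6046
delay to age 3: R₀ = 0.47 × (0.92 × 4.2) = 0.47 × 3.8640 = 1.8161
Higher: delay to age 3 (1.8161).

1.82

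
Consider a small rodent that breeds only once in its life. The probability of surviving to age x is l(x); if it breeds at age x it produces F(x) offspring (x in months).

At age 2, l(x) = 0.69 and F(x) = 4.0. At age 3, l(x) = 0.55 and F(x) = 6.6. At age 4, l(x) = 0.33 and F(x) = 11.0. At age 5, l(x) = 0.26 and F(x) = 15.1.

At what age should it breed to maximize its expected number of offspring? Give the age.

5

Expected offspring if breeding at age x = l(x) × F(x):
  age 2: 0.69 × 4.0 = 2.760
  age 3: 0.55 × 6.6 = 3.630
  age 4: 0.33 × 11.0 = 3.630
  age 5: 0.26 × 15.1 = 3.926
Maximum at age 5 (3.926).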